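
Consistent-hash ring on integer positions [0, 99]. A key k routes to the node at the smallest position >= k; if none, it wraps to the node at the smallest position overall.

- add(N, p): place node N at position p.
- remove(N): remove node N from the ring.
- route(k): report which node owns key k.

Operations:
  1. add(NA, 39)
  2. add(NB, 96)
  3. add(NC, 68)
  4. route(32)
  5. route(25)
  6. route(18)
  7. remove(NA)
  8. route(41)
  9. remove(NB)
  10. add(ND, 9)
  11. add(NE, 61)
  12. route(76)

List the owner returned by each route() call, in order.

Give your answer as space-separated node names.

Answer: NA NA NA NC ND

Derivation:
Op 1: add NA@39 -> ring=[39:NA]
Op 2: add NB@96 -> ring=[39:NA,96:NB]
Op 3: add NC@68 -> ring=[39:NA,68:NC,96:NB]
Op 4: route key 32: smallest pos >= 32 is 39 -> NA
Op 5: route key 25: smallest pos >= 25 is 39 -> NA
Op 6: route key 18: smallest pos >= 18 is 39 -> NA
Op 7: remove NA -> ring=[68:NC,96:NB]
Op 8: route key 41: smallest pos >= 41 is 68 -> NC
Op 9: remove NB -> ring=[68:NC]
Op 10: add ND@9 -> ring=[9:ND,68:NC]
Op 11: add NE@61 -> ring=[9:ND,61:NE,68:NC]
Op 12: route key 76: none >= 76, wrap to smallest pos 9 -> ND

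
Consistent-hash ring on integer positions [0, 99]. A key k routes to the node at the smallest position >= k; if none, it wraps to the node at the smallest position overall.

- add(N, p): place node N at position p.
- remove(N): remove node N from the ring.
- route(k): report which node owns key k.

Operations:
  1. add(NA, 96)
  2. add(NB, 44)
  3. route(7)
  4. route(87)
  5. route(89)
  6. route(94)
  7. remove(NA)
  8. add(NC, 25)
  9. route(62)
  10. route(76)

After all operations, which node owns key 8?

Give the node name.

Op 1: add NA@96 -> ring=[96:NA]
Op 2: add NB@44 -> ring=[44:NB,96:NA]
Op 3: route key 7: smallest pos >= 7 is 44 -> NB
Op 4: route key 87: smallest pos >= 87 is 96 -> NA
Op 5: route key 89: smallest pos >= 89 is 96 -> NA
Op 6: route key 94: smallest pos >= 94 is 96 -> NA
Op 7: remove NA -> ring=[44:NB]
Op 8: add NC@25 -> ring=[25:NC,44:NB]
Op 9: route key 62: none >= 62, wrap to smallest pos 25 -> NC
Op 10: route key 76: none >= 76, wrap to smallest pos 25 -> NC
Final route key 8: smallest pos >= 8 is 25 -> NC

Answer: NC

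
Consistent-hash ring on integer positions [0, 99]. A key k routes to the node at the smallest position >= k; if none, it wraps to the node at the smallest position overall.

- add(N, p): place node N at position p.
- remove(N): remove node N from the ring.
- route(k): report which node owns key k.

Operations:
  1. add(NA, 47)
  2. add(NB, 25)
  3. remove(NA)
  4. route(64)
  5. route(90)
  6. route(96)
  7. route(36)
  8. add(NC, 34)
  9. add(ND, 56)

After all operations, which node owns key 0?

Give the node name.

Answer: NB

Derivation:
Op 1: add NA@47 -> ring=[47:NA]
Op 2: add NB@25 -> ring=[25:NB,47:NA]
Op 3: remove NA -> ring=[25:NB]
Op 4: route key 64: none >= 64, wrap to smallest pos 25 -> NB
Op 5: route key 90: none >= 90, wrap to smallest pos 25 -> NB
Op 6: route key 96: none >= 96, wrap to smallest pos 25 -> NB
Op 7: route key 36: none >= 36, wrap to smallest pos 25 -> NB
Op 8: add NC@34 -> ring=[25:NB,34:NC]
Op 9: add ND@56 -> ring=[25:NB,34:NC,56:ND]
Final route key 0: smallest pos >= 0 is 25 -> NB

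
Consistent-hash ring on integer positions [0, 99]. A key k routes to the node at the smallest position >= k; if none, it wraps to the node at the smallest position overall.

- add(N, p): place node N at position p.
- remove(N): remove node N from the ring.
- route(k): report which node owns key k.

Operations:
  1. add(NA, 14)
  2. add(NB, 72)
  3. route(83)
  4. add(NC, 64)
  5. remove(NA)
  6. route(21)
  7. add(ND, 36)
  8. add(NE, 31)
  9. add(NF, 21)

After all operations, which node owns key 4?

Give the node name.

Answer: NF

Derivation:
Op 1: add NA@14 -> ring=[14:NA]
Op 2: add NB@72 -> ring=[14:NA,72:NB]
Op 3: route key 83: none >= 83, wrap to smallest pos 14 -> NA
Op 4: add NC@64 -> ring=[14:NA,64:NC,72:NB]
Op 5: remove NA -> ring=[64:NC,72:NB]
Op 6: route key 21: smallest pos >= 21 is 64 -> NC
Op 7: add ND@36 -> ring=[36:ND,64:NC,72:NB]
Op 8: add NE@31 -> ring=[31:NE,36:ND,64:NC,72:NB]
Op 9: add NF@21 -> ring=[21:NF,31:NE,36:ND,64:NC,72:NB]
Final route key 4: smallest pos >= 4 is 21 -> NF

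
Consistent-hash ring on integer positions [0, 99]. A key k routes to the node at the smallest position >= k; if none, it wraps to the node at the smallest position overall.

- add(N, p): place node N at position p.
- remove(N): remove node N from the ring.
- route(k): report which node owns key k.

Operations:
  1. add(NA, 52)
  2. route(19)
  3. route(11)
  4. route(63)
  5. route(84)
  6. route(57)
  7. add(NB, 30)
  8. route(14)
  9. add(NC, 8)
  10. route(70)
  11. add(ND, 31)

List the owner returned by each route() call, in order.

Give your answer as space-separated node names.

Answer: NA NA NA NA NA NB NC

Derivation:
Op 1: add NA@52 -> ring=[52:NA]
Op 2: route key 19: smallest pos >= 19 is 52 -> NA
Op 3: route key 11: smallest pos >= 11 is 52 -> NA
Op 4: route key 63: none >= 63, wrap to smallest pos 52 -> NA
Op 5: route key 84: none >= 84, wrap to smallest pos 52 -> NA
Op 6: route key 57: none >= 57, wrap to smallest pos 52 -> NA
Op 7: add NB@30 -> ring=[30:NB,52:NA]
Op 8: route key 14: smallest pos >= 14 is 30 -> NB
Op 9: add NC@8 -> ring=[8:NC,30:NB,52:NA]
Op 10: route key 70: none >= 70, wrap to smallest pos 8 -> NC
Op 11: add ND@31 -> ring=[8:NC,30:NB,31:ND,52:NA]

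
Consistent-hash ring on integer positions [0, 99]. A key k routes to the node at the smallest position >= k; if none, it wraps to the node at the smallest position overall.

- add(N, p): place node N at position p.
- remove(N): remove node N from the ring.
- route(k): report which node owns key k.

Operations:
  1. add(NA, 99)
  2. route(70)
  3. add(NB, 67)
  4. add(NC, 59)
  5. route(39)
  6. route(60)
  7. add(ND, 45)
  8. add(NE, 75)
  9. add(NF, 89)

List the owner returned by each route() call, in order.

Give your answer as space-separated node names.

Op 1: add NA@99 -> ring=[99:NA]
Op 2: route key 70: smallest pos >= 70 is 99 -> NA
Op 3: add NB@67 -> ring=[67:NB,99:NA]
Op 4: add NC@59 -> ring=[59:NC,67:NB,99:NA]
Op 5: route key 39: smallest pos >= 39 is 59 -> NC
Op 6: route key 60: smallest pos >= 60 is 67 -> NB
Op 7: add ND@45 -> ring=[45:ND,59:NC,67:NB,99:NA]
Op 8: add NE@75 -> ring=[45:ND,59:NC,67:NB,75:NE,99:NA]
Op 9: add NF@89 -> ring=[45:ND,59:NC,67:NB,75:NE,89:NF,99:NA]

Answer: NA NC NB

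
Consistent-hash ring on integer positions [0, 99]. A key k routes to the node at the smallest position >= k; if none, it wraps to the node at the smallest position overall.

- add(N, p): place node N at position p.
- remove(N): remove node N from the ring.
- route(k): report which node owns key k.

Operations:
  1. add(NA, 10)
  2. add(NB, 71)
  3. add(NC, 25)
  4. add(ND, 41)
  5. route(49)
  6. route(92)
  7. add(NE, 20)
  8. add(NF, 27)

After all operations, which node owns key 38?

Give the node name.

Op 1: add NA@10 -> ring=[10:NA]
Op 2: add NB@71 -> ring=[10:NA,71:NB]
Op 3: add NC@25 -> ring=[10:NA,25:NC,71:NB]
Op 4: add ND@41 -> ring=[10:NA,25:NC,41:ND,71:NB]
Op 5: route key 49: smallest pos >= 49 is 71 -> NB
Op 6: route key 92: none >= 92, wrap to smallest pos 10 -> NA
Op 7: add NE@20 -> ring=[10:NA,20:NE,25:NC,41:ND,71:NB]
Op 8: add NF@27 -> ring=[10:NA,20:NE,25:NC,27:NF,41:ND,71:NB]
Final route key 38: smallest pos >= 38 is 41 -> ND

Answer: ND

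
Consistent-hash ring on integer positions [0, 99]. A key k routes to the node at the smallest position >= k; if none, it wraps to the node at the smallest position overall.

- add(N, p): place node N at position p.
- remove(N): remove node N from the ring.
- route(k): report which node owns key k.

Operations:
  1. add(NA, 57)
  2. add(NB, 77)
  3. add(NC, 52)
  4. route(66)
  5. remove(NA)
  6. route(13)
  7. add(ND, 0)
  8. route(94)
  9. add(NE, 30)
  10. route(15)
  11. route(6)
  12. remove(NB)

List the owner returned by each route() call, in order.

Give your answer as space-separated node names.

Answer: NB NC ND NE NE

Derivation:
Op 1: add NA@57 -> ring=[57:NA]
Op 2: add NB@77 -> ring=[57:NA,77:NB]
Op 3: add NC@52 -> ring=[52:NC,57:NA,77:NB]
Op 4: route key 66: smallest pos >= 66 is 77 -> NB
Op 5: remove NA -> ring=[52:NC,77:NB]
Op 6: route key 13: smallest pos >= 13 is 52 -> NC
Op 7: add ND@0 -> ring=[0:ND,52:NC,77:NB]
Op 8: route key 94: none >= 94, wrap to smallest pos 0 -> ND
Op 9: add NE@30 -> ring=[0:ND,30:NE,52:NC,77:NB]
Op 10: route key 15: smallest pos >= 15 is 30 -> NE
Op 11: route key 6: smallest pos >= 6 is 30 -> NE
Op 12: remove NB -> ring=[0:ND,30:NE,52:NC]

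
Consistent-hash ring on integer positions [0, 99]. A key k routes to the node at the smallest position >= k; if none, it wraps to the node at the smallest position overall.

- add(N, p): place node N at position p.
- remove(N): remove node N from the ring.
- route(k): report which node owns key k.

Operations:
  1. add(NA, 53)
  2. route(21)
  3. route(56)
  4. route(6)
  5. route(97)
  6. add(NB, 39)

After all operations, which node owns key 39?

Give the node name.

Op 1: add NA@53 -> ring=[53:NA]
Op 2: route key 21: smallest pos >= 21 is 53 -> NA
Op 3: route key 56: none >= 56, wrap to smallest pos 53 -> NA
Op 4: route key 6: smallest pos >= 6 is 53 -> NA
Op 5: route key 97: none >= 97, wrap to smallest pos 53 -> NA
Op 6: add NB@39 -> ring=[39:NB,53:NA]
Final route key 39: smallest pos >= 39 is 39 -> NB

Answer: NB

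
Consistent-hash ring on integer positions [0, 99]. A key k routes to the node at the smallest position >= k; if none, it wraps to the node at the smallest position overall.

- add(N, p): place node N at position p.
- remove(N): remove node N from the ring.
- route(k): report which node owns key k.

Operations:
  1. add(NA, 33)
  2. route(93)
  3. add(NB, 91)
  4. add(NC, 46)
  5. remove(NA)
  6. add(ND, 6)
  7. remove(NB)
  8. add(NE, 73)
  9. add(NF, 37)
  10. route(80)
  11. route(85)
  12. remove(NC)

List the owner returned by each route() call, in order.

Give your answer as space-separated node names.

Op 1: add NA@33 -> ring=[33:NA]
Op 2: route key 93: none >= 93, wrap to smallest pos 33 -> NA
Op 3: add NB@91 -> ring=[33:NA,91:NB]
Op 4: add NC@46 -> ring=[33:NA,46:NC,91:NB]
Op 5: remove NA -> ring=[46:NC,91:NB]
Op 6: add ND@6 -> ring=[6:ND,46:NC,91:NB]
Op 7: remove NB -> ring=[6:ND,46:NC]
Op 8: add NE@73 -> ring=[6:ND,46:NC,73:NE]
Op 9: add NF@37 -> ring=[6:ND,37:NF,46:NC,73:NE]
Op 10: route key 80: none >= 80, wrap to smallest pos 6 -> ND
Op 11: route key 85: none >= 85, wrap to smallest pos 6 -> ND
Op 12: remove NC -> ring=[6:ND,37:NF,73:NE]

Answer: NA ND ND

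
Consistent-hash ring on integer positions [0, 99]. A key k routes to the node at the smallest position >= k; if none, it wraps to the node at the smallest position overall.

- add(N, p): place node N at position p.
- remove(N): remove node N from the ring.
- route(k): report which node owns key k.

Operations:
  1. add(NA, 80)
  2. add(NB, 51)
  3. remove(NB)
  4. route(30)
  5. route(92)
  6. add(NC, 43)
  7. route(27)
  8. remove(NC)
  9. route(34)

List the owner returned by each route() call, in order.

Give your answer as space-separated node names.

Answer: NA NA NC NA

Derivation:
Op 1: add NA@80 -> ring=[80:NA]
Op 2: add NB@51 -> ring=[51:NB,80:NA]
Op 3: remove NB -> ring=[80:NA]
Op 4: route key 30: smallest pos >= 30 is 80 -> NA
Op 5: route key 92: none >= 92, wrap to smallest pos 80 -> NA
Op 6: add NC@43 -> ring=[43:NC,80:NA]
Op 7: route key 27: smallest pos >= 27 is 43 -> NC
Op 8: remove NC -> ring=[80:NA]
Op 9: route key 34: smallest pos >= 34 is 80 -> NA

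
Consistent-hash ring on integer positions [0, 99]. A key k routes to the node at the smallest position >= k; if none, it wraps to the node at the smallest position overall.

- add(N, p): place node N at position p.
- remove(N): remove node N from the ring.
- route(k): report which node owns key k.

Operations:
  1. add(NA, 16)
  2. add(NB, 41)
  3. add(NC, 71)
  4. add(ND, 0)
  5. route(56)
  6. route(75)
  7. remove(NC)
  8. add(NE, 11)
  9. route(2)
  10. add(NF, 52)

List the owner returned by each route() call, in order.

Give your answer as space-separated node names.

Op 1: add NA@16 -> ring=[16:NA]
Op 2: add NB@41 -> ring=[16:NA,41:NB]
Op 3: add NC@71 -> ring=[16:NA,41:NB,71:NC]
Op 4: add ND@0 -> ring=[0:ND,16:NA,41:NB,71:NC]
Op 5: route key 56: smallest pos >= 56 is 71 -> NC
Op 6: route key 75: none >= 75, wrap to smallest pos 0 -> ND
Op 7: remove NC -> ring=[0:ND,16:NA,41:NB]
Op 8: add NE@11 -> ring=[0:ND,11:NE,16:NA,41:NB]
Op 9: route key 2: smallest pos >= 2 is 11 -> NE
Op 10: add NF@52 -> ring=[0:ND,11:NE,16:NA,41:NB,52:NF]

Answer: NC ND NE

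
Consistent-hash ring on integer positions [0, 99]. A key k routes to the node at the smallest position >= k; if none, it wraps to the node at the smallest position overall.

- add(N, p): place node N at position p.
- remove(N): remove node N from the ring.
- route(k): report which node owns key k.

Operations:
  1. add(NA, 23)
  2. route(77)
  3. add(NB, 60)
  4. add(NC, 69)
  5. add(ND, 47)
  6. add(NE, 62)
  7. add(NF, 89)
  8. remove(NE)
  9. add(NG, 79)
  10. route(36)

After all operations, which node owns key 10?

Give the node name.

Answer: NA

Derivation:
Op 1: add NA@23 -> ring=[23:NA]
Op 2: route key 77: none >= 77, wrap to smallest pos 23 -> NA
Op 3: add NB@60 -> ring=[23:NA,60:NB]
Op 4: add NC@69 -> ring=[23:NA,60:NB,69:NC]
Op 5: add ND@47 -> ring=[23:NA,47:ND,60:NB,69:NC]
Op 6: add NE@62 -> ring=[23:NA,47:ND,60:NB,62:NE,69:NC]
Op 7: add NF@89 -> ring=[23:NA,47:ND,60:NB,62:NE,69:NC,89:NF]
Op 8: remove NE -> ring=[23:NA,47:ND,60:NB,69:NC,89:NF]
Op 9: add NG@79 -> ring=[23:NA,47:ND,60:NB,69:NC,79:NG,89:NF]
Op 10: route key 36: smallest pos >= 36 is 47 -> ND
Final route key 10: smallest pos >= 10 is 23 -> NA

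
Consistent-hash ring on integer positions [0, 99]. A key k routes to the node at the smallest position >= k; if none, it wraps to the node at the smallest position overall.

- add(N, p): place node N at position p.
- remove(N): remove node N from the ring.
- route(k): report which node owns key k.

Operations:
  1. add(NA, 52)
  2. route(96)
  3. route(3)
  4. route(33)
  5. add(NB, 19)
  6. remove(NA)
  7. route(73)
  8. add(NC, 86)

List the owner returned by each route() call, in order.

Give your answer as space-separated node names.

Op 1: add NA@52 -> ring=[52:NA]
Op 2: route key 96: none >= 96, wrap to smallest pos 52 -> NA
Op 3: route key 3: smallest pos >= 3 is 52 -> NA
Op 4: route key 33: smallest pos >= 33 is 52 -> NA
Op 5: add NB@19 -> ring=[19:NB,52:NA]
Op 6: remove NA -> ring=[19:NB]
Op 7: route key 73: none >= 73, wrap to smallest pos 19 -> NB
Op 8: add NC@86 -> ring=[19:NB,86:NC]

Answer: NA NA NA NB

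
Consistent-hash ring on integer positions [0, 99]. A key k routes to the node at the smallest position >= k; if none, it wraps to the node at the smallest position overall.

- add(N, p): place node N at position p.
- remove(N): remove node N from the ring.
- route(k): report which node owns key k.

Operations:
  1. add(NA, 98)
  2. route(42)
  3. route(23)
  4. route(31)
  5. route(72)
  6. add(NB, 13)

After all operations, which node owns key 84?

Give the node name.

Op 1: add NA@98 -> ring=[98:NA]
Op 2: route key 42: smallest pos >= 42 is 98 -> NA
Op 3: route key 23: smallest pos >= 23 is 98 -> NA
Op 4: route key 31: smallest pos >= 31 is 98 -> NA
Op 5: route key 72: smallest pos >= 72 is 98 -> NA
Op 6: add NB@13 -> ring=[13:NB,98:NA]
Final route key 84: smallest pos >= 84 is 98 -> NA

Answer: NA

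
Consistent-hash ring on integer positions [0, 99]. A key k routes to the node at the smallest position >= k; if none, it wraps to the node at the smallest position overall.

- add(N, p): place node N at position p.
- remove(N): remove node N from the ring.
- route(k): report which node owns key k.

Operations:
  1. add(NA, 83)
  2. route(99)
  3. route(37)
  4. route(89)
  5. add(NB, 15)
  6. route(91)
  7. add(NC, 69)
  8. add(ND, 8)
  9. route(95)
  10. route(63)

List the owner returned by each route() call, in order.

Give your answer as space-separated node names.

Answer: NA NA NA NB ND NC

Derivation:
Op 1: add NA@83 -> ring=[83:NA]
Op 2: route key 99: none >= 99, wrap to smallest pos 83 -> NA
Op 3: route key 37: smallest pos >= 37 is 83 -> NA
Op 4: route key 89: none >= 89, wrap to smallest pos 83 -> NA
Op 5: add NB@15 -> ring=[15:NB,83:NA]
Op 6: route key 91: none >= 91, wrap to smallest pos 15 -> NB
Op 7: add NC@69 -> ring=[15:NB,69:NC,83:NA]
Op 8: add ND@8 -> ring=[8:ND,15:NB,69:NC,83:NA]
Op 9: route key 95: none >= 95, wrap to smallest pos 8 -> ND
Op 10: route key 63: smallest pos >= 63 is 69 -> NC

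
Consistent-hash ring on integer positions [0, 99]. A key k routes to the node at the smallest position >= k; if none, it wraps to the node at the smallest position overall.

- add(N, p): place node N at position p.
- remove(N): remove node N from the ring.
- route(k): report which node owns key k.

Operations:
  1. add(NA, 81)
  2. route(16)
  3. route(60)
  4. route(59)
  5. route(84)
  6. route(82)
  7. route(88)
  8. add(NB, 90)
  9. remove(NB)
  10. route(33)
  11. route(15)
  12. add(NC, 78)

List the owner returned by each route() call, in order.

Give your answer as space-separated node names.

Op 1: add NA@81 -> ring=[81:NA]
Op 2: route key 16: smallest pos >= 16 is 81 -> NA
Op 3: route key 60: smallest pos >= 60 is 81 -> NA
Op 4: route key 59: smallest pos >= 59 is 81 -> NA
Op 5: route key 84: none >= 84, wrap to smallest pos 81 -> NA
Op 6: route key 82: none >= 82, wrap to smallest pos 81 -> NA
Op 7: route key 88: none >= 88, wrap to smallest pos 81 -> NA
Op 8: add NB@90 -> ring=[81:NA,90:NB]
Op 9: remove NB -> ring=[81:NA]
Op 10: route key 33: smallest pos >= 33 is 81 -> NA
Op 11: route key 15: smallest pos >= 15 is 81 -> NA
Op 12: add NC@78 -> ring=[78:NC,81:NA]

Answer: NA NA NA NA NA NA NA NA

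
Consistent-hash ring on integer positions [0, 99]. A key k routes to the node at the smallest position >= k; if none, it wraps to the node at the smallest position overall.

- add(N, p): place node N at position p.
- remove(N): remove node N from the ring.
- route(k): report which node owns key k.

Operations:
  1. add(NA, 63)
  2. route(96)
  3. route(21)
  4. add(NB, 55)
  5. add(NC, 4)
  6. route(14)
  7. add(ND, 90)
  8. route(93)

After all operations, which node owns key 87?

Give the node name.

Op 1: add NA@63 -> ring=[63:NA]
Op 2: route key 96: none >= 96, wrap to smallest pos 63 -> NA
Op 3: route key 21: smallest pos >= 21 is 63 -> NA
Op 4: add NB@55 -> ring=[55:NB,63:NA]
Op 5: add NC@4 -> ring=[4:NC,55:NB,63:NA]
Op 6: route key 14: smallest pos >= 14 is 55 -> NB
Op 7: add ND@90 -> ring=[4:NC,55:NB,63:NA,90:ND]
Op 8: route key 93: none >= 93, wrap to smallest pos 4 -> NC
Final route key 87: smallest pos >= 87 is 90 -> ND

Answer: ND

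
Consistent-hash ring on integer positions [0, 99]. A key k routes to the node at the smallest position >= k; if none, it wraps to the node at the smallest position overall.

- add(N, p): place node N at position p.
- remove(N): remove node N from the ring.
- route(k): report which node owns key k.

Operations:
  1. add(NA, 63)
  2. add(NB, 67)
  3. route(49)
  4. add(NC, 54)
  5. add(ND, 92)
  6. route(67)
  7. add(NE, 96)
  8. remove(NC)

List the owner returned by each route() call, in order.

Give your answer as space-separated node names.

Answer: NA NB

Derivation:
Op 1: add NA@63 -> ring=[63:NA]
Op 2: add NB@67 -> ring=[63:NA,67:NB]
Op 3: route key 49: smallest pos >= 49 is 63 -> NA
Op 4: add NC@54 -> ring=[54:NC,63:NA,67:NB]
Op 5: add ND@92 -> ring=[54:NC,63:NA,67:NB,92:ND]
Op 6: route key 67: smallest pos >= 67 is 67 -> NB
Op 7: add NE@96 -> ring=[54:NC,63:NA,67:NB,92:ND,96:NE]
Op 8: remove NC -> ring=[63:NA,67:NB,92:ND,96:NE]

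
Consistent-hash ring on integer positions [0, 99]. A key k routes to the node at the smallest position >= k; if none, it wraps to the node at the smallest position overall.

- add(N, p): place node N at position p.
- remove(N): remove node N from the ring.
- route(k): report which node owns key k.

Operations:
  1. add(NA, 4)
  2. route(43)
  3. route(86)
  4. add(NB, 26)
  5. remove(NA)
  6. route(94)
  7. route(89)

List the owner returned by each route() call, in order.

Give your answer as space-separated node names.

Op 1: add NA@4 -> ring=[4:NA]
Op 2: route key 43: none >= 43, wrap to smallest pos 4 -> NA
Op 3: route key 86: none >= 86, wrap to smallest pos 4 -> NA
Op 4: add NB@26 -> ring=[4:NA,26:NB]
Op 5: remove NA -> ring=[26:NB]
Op 6: route key 94: none >= 94, wrap to smallest pos 26 -> NB
Op 7: route key 89: none >= 89, wrap to smallest pos 26 -> NB

Answer: NA NA NB NB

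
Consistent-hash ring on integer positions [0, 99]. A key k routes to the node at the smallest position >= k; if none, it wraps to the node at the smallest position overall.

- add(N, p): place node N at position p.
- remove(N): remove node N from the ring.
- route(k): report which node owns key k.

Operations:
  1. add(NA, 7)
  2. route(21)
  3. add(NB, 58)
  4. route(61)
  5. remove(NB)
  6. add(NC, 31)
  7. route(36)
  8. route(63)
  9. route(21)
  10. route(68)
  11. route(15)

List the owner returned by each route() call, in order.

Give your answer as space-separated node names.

Op 1: add NA@7 -> ring=[7:NA]
Op 2: route key 21: none >= 21, wrap to smallest pos 7 -> NA
Op 3: add NB@58 -> ring=[7:NA,58:NB]
Op 4: route key 61: none >= 61, wrap to smallest pos 7 -> NA
Op 5: remove NB -> ring=[7:NA]
Op 6: add NC@31 -> ring=[7:NA,31:NC]
Op 7: route key 36: none >= 36, wrap to smallest pos 7 -> NA
Op 8: route key 63: none >= 63, wrap to smallest pos 7 -> NA
Op 9: route key 21: smallest pos >= 21 is 31 -> NC
Op 10: route key 68: none >= 68, wrap to smallest pos 7 -> NA
Op 11: route key 15: smallest pos >= 15 is 31 -> NC

Answer: NA NA NA NA NC NA NC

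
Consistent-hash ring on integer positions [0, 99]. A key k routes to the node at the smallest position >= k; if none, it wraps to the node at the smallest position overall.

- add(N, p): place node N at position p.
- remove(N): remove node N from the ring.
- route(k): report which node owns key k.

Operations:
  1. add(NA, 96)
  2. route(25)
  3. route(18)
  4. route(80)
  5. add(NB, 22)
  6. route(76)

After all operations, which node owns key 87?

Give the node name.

Answer: NA

Derivation:
Op 1: add NA@96 -> ring=[96:NA]
Op 2: route key 25: smallest pos >= 25 is 96 -> NA
Op 3: route key 18: smallest pos >= 18 is 96 -> NA
Op 4: route key 80: smallest pos >= 80 is 96 -> NA
Op 5: add NB@22 -> ring=[22:NB,96:NA]
Op 6: route key 76: smallest pos >= 76 is 96 -> NA
Final route key 87: smallest pos >= 87 is 96 -> NA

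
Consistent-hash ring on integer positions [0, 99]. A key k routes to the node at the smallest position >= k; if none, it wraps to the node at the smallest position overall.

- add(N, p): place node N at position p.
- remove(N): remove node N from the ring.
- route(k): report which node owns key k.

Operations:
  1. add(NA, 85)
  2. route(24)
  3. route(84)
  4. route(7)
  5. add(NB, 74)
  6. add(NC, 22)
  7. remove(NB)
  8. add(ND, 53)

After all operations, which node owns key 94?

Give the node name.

Answer: NC

Derivation:
Op 1: add NA@85 -> ring=[85:NA]
Op 2: route key 24: smallest pos >= 24 is 85 -> NA
Op 3: route key 84: smallest pos >= 84 is 85 -> NA
Op 4: route key 7: smallest pos >= 7 is 85 -> NA
Op 5: add NB@74 -> ring=[74:NB,85:NA]
Op 6: add NC@22 -> ring=[22:NC,74:NB,85:NA]
Op 7: remove NB -> ring=[22:NC,85:NA]
Op 8: add ND@53 -> ring=[22:NC,53:ND,85:NA]
Final route key 94: none >= 94, wrap to smallest pos 22 -> NC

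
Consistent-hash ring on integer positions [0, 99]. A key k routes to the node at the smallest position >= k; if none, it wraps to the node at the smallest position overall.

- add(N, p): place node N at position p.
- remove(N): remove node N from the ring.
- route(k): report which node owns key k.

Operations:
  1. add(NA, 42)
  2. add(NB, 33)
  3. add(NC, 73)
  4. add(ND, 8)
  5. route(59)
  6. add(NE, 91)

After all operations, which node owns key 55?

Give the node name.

Op 1: add NA@42 -> ring=[42:NA]
Op 2: add NB@33 -> ring=[33:NB,42:NA]
Op 3: add NC@73 -> ring=[33:NB,42:NA,73:NC]
Op 4: add ND@8 -> ring=[8:ND,33:NB,42:NA,73:NC]
Op 5: route key 59: smallest pos >= 59 is 73 -> NC
Op 6: add NE@91 -> ring=[8:ND,33:NB,42:NA,73:NC,91:NE]
Final route key 55: smallest pos >= 55 is 73 -> NC

Answer: NC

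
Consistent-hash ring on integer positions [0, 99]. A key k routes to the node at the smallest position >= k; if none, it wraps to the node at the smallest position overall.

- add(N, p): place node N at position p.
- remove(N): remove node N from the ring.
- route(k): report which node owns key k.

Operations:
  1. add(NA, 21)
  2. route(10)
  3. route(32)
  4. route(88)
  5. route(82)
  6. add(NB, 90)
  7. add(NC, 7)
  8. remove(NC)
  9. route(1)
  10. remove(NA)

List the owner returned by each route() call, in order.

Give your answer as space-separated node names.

Answer: NA NA NA NA NA

Derivation:
Op 1: add NA@21 -> ring=[21:NA]
Op 2: route key 10: smallest pos >= 10 is 21 -> NA
Op 3: route key 32: none >= 32, wrap to smallest pos 21 -> NA
Op 4: route key 88: none >= 88, wrap to smallest pos 21 -> NA
Op 5: route key 82: none >= 82, wrap to smallest pos 21 -> NA
Op 6: add NB@90 -> ring=[21:NA,90:NB]
Op 7: add NC@7 -> ring=[7:NC,21:NA,90:NB]
Op 8: remove NC -> ring=[21:NA,90:NB]
Op 9: route key 1: smallest pos >= 1 is 21 -> NA
Op 10: remove NA -> ring=[90:NB]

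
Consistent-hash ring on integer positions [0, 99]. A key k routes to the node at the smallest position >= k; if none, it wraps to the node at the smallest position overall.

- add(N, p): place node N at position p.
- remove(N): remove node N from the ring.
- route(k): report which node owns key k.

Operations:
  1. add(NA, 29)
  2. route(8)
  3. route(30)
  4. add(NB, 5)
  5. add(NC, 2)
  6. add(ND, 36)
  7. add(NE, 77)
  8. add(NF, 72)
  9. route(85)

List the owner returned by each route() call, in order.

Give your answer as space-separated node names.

Op 1: add NA@29 -> ring=[29:NA]
Op 2: route key 8: smallest pos >= 8 is 29 -> NA
Op 3: route key 30: none >= 30, wrap to smallest pos 29 -> NA
Op 4: add NB@5 -> ring=[5:NB,29:NA]
Op 5: add NC@2 -> ring=[2:NC,5:NB,29:NA]
Op 6: add ND@36 -> ring=[2:NC,5:NB,29:NA,36:ND]
Op 7: add NE@77 -> ring=[2:NC,5:NB,29:NA,36:ND,77:NE]
Op 8: add NF@72 -> ring=[2:NC,5:NB,29:NA,36:ND,72:NF,77:NE]
Op 9: route key 85: none >= 85, wrap to smallest pos 2 -> NC

Answer: NA NA NC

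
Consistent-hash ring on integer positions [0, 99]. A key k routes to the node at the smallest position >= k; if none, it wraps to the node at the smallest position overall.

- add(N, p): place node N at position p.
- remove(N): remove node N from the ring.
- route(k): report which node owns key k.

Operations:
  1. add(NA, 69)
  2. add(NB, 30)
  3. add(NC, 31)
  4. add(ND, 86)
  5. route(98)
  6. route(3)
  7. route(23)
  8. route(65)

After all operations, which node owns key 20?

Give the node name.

Answer: NB

Derivation:
Op 1: add NA@69 -> ring=[69:NA]
Op 2: add NB@30 -> ring=[30:NB,69:NA]
Op 3: add NC@31 -> ring=[30:NB,31:NC,69:NA]
Op 4: add ND@86 -> ring=[30:NB,31:NC,69:NA,86:ND]
Op 5: route key 98: none >= 98, wrap to smallest pos 30 -> NB
Op 6: route key 3: smallest pos >= 3 is 30 -> NB
Op 7: route key 23: smallest pos >= 23 is 30 -> NB
Op 8: route key 65: smallest pos >= 65 is 69 -> NA
Final route key 20: smallest pos >= 20 is 30 -> NB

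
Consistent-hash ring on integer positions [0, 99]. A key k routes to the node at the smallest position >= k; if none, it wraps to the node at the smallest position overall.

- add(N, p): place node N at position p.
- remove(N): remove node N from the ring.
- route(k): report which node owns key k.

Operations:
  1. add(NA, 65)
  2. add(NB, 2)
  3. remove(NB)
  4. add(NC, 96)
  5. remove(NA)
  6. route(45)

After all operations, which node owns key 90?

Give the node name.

Answer: NC

Derivation:
Op 1: add NA@65 -> ring=[65:NA]
Op 2: add NB@2 -> ring=[2:NB,65:NA]
Op 3: remove NB -> ring=[65:NA]
Op 4: add NC@96 -> ring=[65:NA,96:NC]
Op 5: remove NA -> ring=[96:NC]
Op 6: route key 45: smallest pos >= 45 is 96 -> NC
Final route key 90: smallest pos >= 90 is 96 -> NC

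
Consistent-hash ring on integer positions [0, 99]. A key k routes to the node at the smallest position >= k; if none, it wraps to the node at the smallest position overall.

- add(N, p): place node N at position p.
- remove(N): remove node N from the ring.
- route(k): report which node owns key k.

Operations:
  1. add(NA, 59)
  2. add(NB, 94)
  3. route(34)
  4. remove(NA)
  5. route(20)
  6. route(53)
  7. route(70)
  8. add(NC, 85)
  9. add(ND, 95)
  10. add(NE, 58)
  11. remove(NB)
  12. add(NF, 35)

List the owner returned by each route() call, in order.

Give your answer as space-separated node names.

Op 1: add NA@59 -> ring=[59:NA]
Op 2: add NB@94 -> ring=[59:NA,94:NB]
Op 3: route key 34: smallest pos >= 34 is 59 -> NA
Op 4: remove NA -> ring=[94:NB]
Op 5: route key 20: smallest pos >= 20 is 94 -> NB
Op 6: route key 53: smallest pos >= 53 is 94 -> NB
Op 7: route key 70: smallest pos >= 70 is 94 -> NB
Op 8: add NC@85 -> ring=[85:NC,94:NB]
Op 9: add ND@95 -> ring=[85:NC,94:NB,95:ND]
Op 10: add NE@58 -> ring=[58:NE,85:NC,94:NB,95:ND]
Op 11: remove NB -> ring=[58:NE,85:NC,95:ND]
Op 12: add NF@35 -> ring=[35:NF,58:NE,85:NC,95:ND]

Answer: NA NB NB NB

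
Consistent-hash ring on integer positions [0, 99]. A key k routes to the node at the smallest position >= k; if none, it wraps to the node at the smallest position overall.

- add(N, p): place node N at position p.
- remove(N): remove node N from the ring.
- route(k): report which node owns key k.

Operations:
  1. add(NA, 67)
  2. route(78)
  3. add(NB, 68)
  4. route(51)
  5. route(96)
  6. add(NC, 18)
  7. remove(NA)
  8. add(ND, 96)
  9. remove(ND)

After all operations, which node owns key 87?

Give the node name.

Op 1: add NA@67 -> ring=[67:NA]
Op 2: route key 78: none >= 78, wrap to smallest pos 67 -> NA
Op 3: add NB@68 -> ring=[67:NA,68:NB]
Op 4: route key 51: smallest pos >= 51 is 67 -> NA
Op 5: route key 96: none >= 96, wrap to smallest pos 67 -> NA
Op 6: add NC@18 -> ring=[18:NC,67:NA,68:NB]
Op 7: remove NA -> ring=[18:NC,68:NB]
Op 8: add ND@96 -> ring=[18:NC,68:NB,96:ND]
Op 9: remove ND -> ring=[18:NC,68:NB]
Final route key 87: none >= 87, wrap to smallest pos 18 -> NC

Answer: NC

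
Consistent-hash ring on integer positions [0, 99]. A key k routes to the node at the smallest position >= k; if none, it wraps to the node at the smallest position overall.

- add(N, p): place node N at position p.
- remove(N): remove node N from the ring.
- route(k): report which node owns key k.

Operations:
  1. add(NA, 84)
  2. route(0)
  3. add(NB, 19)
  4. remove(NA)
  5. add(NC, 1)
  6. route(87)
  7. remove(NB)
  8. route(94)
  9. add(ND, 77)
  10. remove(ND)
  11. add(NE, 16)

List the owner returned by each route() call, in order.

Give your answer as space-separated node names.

Op 1: add NA@84 -> ring=[84:NA]
Op 2: route key 0: smallest pos >= 0 is 84 -> NA
Op 3: add NB@19 -> ring=[19:NB,84:NA]
Op 4: remove NA -> ring=[19:NB]
Op 5: add NC@1 -> ring=[1:NC,19:NB]
Op 6: route key 87: none >= 87, wrap to smallest pos 1 -> NC
Op 7: remove NB -> ring=[1:NC]
Op 8: route key 94: none >= 94, wrap to smallest pos 1 -> NC
Op 9: add ND@77 -> ring=[1:NC,77:ND]
Op 10: remove ND -> ring=[1:NC]
Op 11: add NE@16 -> ring=[1:NC,16:NE]

Answer: NA NC NC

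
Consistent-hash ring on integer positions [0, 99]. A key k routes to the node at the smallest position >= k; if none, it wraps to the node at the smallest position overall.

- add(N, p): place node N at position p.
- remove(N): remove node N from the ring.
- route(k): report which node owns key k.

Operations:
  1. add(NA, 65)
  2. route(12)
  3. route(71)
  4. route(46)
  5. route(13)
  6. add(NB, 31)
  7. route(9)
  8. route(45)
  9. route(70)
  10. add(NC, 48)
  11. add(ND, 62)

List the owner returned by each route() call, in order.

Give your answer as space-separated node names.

Op 1: add NA@65 -> ring=[65:NA]
Op 2: route key 12: smallest pos >= 12 is 65 -> NA
Op 3: route key 71: none >= 71, wrap to smallest pos 65 -> NA
Op 4: route key 46: smallest pos >= 46 is 65 -> NA
Op 5: route key 13: smallest pos >= 13 is 65 -> NA
Op 6: add NB@31 -> ring=[31:NB,65:NA]
Op 7: route key 9: smallest pos >= 9 is 31 -> NB
Op 8: route key 45: smallest pos >= 45 is 65 -> NA
Op 9: route key 70: none >= 70, wrap to smallest pos 31 -> NB
Op 10: add NC@48 -> ring=[31:NB,48:NC,65:NA]
Op 11: add ND@62 -> ring=[31:NB,48:NC,62:ND,65:NA]

Answer: NA NA NA NA NB NA NB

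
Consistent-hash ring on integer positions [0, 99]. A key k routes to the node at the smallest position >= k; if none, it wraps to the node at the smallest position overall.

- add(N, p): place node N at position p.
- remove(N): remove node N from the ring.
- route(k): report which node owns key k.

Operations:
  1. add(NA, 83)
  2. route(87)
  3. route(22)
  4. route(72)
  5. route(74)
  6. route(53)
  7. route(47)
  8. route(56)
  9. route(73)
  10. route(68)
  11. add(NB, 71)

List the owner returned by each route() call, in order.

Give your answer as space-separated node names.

Answer: NA NA NA NA NA NA NA NA NA

Derivation:
Op 1: add NA@83 -> ring=[83:NA]
Op 2: route key 87: none >= 87, wrap to smallest pos 83 -> NA
Op 3: route key 22: smallest pos >= 22 is 83 -> NA
Op 4: route key 72: smallest pos >= 72 is 83 -> NA
Op 5: route key 74: smallest pos >= 74 is 83 -> NA
Op 6: route key 53: smallest pos >= 53 is 83 -> NA
Op 7: route key 47: smallest pos >= 47 is 83 -> NA
Op 8: route key 56: smallest pos >= 56 is 83 -> NA
Op 9: route key 73: smallest pos >= 73 is 83 -> NA
Op 10: route key 68: smallest pos >= 68 is 83 -> NA
Op 11: add NB@71 -> ring=[71:NB,83:NA]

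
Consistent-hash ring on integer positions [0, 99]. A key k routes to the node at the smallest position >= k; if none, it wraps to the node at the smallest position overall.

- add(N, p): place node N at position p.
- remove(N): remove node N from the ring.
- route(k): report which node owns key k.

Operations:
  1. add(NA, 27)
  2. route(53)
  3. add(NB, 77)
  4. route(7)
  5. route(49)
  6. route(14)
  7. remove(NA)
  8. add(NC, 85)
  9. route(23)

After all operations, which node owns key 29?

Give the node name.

Op 1: add NA@27 -> ring=[27:NA]
Op 2: route key 53: none >= 53, wrap to smallest pos 27 -> NA
Op 3: add NB@77 -> ring=[27:NA,77:NB]
Op 4: route key 7: smallest pos >= 7 is 27 -> NA
Op 5: route key 49: smallest pos >= 49 is 77 -> NB
Op 6: route key 14: smallest pos >= 14 is 27 -> NA
Op 7: remove NA -> ring=[77:NB]
Op 8: add NC@85 -> ring=[77:NB,85:NC]
Op 9: route key 23: smallest pos >= 23 is 77 -> NB
Final route key 29: smallest pos >= 29 is 77 -> NB

Answer: NB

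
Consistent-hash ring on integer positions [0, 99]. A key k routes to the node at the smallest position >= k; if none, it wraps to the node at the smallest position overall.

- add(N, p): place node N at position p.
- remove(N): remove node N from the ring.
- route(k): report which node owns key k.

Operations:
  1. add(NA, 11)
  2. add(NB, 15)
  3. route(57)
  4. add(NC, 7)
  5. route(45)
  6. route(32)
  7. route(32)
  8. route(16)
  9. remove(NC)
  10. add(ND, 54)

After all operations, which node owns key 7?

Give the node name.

Answer: NA

Derivation:
Op 1: add NA@11 -> ring=[11:NA]
Op 2: add NB@15 -> ring=[11:NA,15:NB]
Op 3: route key 57: none >= 57, wrap to smallest pos 11 -> NA
Op 4: add NC@7 -> ring=[7:NC,11:NA,15:NB]
Op 5: route key 45: none >= 45, wrap to smallest pos 7 -> NC
Op 6: route key 32: none >= 32, wrap to smallest pos 7 -> NC
Op 7: route key 32: none >= 32, wrap to smallest pos 7 -> NC
Op 8: route key 16: none >= 16, wrap to smallest pos 7 -> NC
Op 9: remove NC -> ring=[11:NA,15:NB]
Op 10: add ND@54 -> ring=[11:NA,15:NB,54:ND]
Final route key 7: smallest pos >= 7 is 11 -> NA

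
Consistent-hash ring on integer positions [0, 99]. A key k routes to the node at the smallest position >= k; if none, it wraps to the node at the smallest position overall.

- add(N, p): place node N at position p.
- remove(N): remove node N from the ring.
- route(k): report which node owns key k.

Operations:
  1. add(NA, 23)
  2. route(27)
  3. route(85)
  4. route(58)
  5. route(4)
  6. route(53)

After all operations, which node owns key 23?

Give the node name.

Op 1: add NA@23 -> ring=[23:NA]
Op 2: route key 27: none >= 27, wrap to smallest pos 23 -> NA
Op 3: route key 85: none >= 85, wrap to smallest pos 23 -> NA
Op 4: route key 58: none >= 58, wrap to smallest pos 23 -> NA
Op 5: route key 4: smallest pos >= 4 is 23 -> NA
Op 6: route key 53: none >= 53, wrap to smallest pos 23 -> NA
Final route key 23: smallest pos >= 23 is 23 -> NA

Answer: NA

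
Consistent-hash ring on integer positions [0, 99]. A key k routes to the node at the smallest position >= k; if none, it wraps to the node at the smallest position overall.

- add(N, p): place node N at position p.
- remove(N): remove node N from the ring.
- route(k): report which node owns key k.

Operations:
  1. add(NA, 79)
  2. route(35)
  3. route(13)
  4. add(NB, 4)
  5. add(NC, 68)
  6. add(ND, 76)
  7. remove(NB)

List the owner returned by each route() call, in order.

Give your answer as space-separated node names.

Answer: NA NA

Derivation:
Op 1: add NA@79 -> ring=[79:NA]
Op 2: route key 35: smallest pos >= 35 is 79 -> NA
Op 3: route key 13: smallest pos >= 13 is 79 -> NA
Op 4: add NB@4 -> ring=[4:NB,79:NA]
Op 5: add NC@68 -> ring=[4:NB,68:NC,79:NA]
Op 6: add ND@76 -> ring=[4:NB,68:NC,76:ND,79:NA]
Op 7: remove NB -> ring=[68:NC,76:ND,79:NA]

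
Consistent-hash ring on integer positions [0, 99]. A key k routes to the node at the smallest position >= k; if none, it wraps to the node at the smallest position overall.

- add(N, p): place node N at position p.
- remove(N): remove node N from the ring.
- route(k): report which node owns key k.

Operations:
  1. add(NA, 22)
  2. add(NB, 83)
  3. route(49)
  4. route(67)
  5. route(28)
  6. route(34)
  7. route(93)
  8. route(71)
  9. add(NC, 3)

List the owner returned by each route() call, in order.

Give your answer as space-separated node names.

Answer: NB NB NB NB NA NB

Derivation:
Op 1: add NA@22 -> ring=[22:NA]
Op 2: add NB@83 -> ring=[22:NA,83:NB]
Op 3: route key 49: smallest pos >= 49 is 83 -> NB
Op 4: route key 67: smallest pos >= 67 is 83 -> NB
Op 5: route key 28: smallest pos >= 28 is 83 -> NB
Op 6: route key 34: smallest pos >= 34 is 83 -> NB
Op 7: route key 93: none >= 93, wrap to smallest pos 22 -> NA
Op 8: route key 71: smallest pos >= 71 is 83 -> NB
Op 9: add NC@3 -> ring=[3:NC,22:NA,83:NB]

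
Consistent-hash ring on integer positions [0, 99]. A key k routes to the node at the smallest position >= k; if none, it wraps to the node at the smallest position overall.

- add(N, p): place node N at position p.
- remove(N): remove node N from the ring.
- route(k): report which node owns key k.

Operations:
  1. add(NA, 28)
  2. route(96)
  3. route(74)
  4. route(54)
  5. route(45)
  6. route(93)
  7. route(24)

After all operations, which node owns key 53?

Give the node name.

Answer: NA

Derivation:
Op 1: add NA@28 -> ring=[28:NA]
Op 2: route key 96: none >= 96, wrap to smallest pos 28 -> NA
Op 3: route key 74: none >= 74, wrap to smallest pos 28 -> NA
Op 4: route key 54: none >= 54, wrap to smallest pos 28 -> NA
Op 5: route key 45: none >= 45, wrap to smallest pos 28 -> NA
Op 6: route key 93: none >= 93, wrap to smallest pos 28 -> NA
Op 7: route key 24: smallest pos >= 24 is 28 -> NA
Final route key 53: none >= 53, wrap to smallest pos 28 -> NA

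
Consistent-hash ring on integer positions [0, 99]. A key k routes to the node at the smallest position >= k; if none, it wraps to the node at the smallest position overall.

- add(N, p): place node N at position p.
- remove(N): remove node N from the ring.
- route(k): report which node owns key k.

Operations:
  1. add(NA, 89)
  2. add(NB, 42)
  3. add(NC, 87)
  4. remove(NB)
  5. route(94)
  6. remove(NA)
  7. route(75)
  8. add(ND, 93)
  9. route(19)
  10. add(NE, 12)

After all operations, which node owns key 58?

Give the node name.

Op 1: add NA@89 -> ring=[89:NA]
Op 2: add NB@42 -> ring=[42:NB,89:NA]
Op 3: add NC@87 -> ring=[42:NB,87:NC,89:NA]
Op 4: remove NB -> ring=[87:NC,89:NA]
Op 5: route key 94: none >= 94, wrap to smallest pos 87 -> NC
Op 6: remove NA -> ring=[87:NC]
Op 7: route key 75: smallest pos >= 75 is 87 -> NC
Op 8: add ND@93 -> ring=[87:NC,93:ND]
Op 9: route key 19: smallest pos >= 19 is 87 -> NC
Op 10: add NE@12 -> ring=[12:NE,87:NC,93:ND]
Final route key 58: smallest pos >= 58 is 87 -> NC

Answer: NC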